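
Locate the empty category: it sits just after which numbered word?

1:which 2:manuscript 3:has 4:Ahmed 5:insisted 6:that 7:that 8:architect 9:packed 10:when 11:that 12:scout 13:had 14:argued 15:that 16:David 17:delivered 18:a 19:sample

The displaced element is "which manuscript" (word 2).
It is linked across 1 clause boundary (that).
It functions as the direct object of "packed", so the gap sits immediately after word 9 ("packed").
Base order: Ahmed has insisted that that architect packed which manuscript when that scout had argued that David delivered a sample.

9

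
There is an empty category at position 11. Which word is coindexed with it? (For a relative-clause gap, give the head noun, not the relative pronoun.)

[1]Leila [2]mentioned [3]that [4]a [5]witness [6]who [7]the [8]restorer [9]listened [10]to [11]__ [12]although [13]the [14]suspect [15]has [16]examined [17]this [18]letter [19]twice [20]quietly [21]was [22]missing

5

The gap at 11 is the prepositional object of "listened", inside a relative clause.
The relative pronoun is "who" (word 6); it is bound by the head noun immediately before it.
Its filler is the head noun "witness", at word 5.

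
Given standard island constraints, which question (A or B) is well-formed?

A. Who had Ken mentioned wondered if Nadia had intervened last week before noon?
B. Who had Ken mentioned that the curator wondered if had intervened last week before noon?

A

In B, the wh-phrase is extracted from inside a wh-island (introduced by "if"), which blocks movement.
In A, the extraction path crosses only that-complement boundaries, which are transparent.
So A is grammatical.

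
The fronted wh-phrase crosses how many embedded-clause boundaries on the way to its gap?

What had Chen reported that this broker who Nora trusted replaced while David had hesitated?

1

"what" is extracted from the object of "replaced".
Boundaries crossed, outermost first: [that] — 1 in total.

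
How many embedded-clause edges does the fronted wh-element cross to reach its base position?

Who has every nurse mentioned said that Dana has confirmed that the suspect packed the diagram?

1

"who" is extracted from the subject of "said".
Boundaries crossed, outermost first: [Ø] — 1 in total.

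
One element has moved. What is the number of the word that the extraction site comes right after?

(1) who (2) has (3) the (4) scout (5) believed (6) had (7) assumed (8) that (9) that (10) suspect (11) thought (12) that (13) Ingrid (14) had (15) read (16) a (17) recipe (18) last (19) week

5

The displaced element is "who" (word 1).
It is linked across 1 clause boundary (Ø).
It functions as the subject of "assumed", so the gap sits immediately after word 5 ("believed").
Base order: The scout has believed that who had assumed that that suspect thought that Ingrid had read a recipe last week.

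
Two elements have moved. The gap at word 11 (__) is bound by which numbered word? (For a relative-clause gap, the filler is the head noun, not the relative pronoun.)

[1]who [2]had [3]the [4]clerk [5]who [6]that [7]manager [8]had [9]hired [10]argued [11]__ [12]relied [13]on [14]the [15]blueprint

1

The marked gap is the subject of "relied".
Its filler is the fronted wh-phrase "who", at word 1.
(The other dependency links word 4 to a gap after word 9.)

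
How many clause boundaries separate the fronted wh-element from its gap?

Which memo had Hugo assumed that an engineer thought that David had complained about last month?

"which memo" is extracted from the PP object of "complained".
Boundaries crossed, outermost first: [that], [that] — 2 in total.

2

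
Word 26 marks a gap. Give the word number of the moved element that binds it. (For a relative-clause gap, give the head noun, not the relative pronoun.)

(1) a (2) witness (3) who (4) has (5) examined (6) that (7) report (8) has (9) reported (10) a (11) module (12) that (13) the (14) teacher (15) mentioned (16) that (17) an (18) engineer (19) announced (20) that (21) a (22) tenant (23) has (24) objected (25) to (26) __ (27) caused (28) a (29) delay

11

The gap at 26 is the prepositional object of "objected", inside a relative clause.
The relative pronoun is "that" (word 12); it is bound by the head noun immediately before it.
Its filler is the head noun "module", at word 11.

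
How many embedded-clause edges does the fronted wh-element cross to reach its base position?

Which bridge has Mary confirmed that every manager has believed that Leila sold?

2

"which bridge" is extracted from the object of "sold".
Boundaries crossed, outermost first: [that], [that] — 2 in total.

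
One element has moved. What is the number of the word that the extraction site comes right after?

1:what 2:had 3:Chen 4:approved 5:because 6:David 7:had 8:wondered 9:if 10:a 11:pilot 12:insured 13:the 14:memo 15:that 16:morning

The displaced element is "what" (word 1).
It functions as the direct object of "approved", so the gap sits immediately after word 4 ("approved").
Base order: Chen had approved what because David had wondered if a pilot insured the memo that morning.

4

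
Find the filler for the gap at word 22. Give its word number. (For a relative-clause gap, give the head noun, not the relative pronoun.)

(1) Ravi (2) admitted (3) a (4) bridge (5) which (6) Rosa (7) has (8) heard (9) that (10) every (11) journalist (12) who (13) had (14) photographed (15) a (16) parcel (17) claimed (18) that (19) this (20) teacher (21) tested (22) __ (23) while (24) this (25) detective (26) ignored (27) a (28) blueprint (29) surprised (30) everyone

4

The gap at 22 is the object of "tested", inside a relative clause.
The relative pronoun is "which" (word 5); it is bound by the head noun immediately before it.
Its filler is the head noun "bridge", at word 4.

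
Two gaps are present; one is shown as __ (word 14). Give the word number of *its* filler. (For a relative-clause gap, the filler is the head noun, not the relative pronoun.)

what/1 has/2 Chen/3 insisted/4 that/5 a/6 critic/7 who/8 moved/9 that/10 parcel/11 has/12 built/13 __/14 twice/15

1

The marked gap is the direct object of "built".
Its filler is the fronted wh-phrase "what", at word 1.
(The other dependency links word 7 to a gap after word 8.)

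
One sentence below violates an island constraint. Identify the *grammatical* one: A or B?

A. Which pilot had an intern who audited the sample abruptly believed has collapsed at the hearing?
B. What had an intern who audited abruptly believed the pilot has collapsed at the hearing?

A

In B, the wh-phrase is extracted from inside a complex-NP island (relative clause) (introduced by "who"), which blocks movement.
In A, the extraction path crosses only that-complement boundaries, which are transparent.
So A is grammatical.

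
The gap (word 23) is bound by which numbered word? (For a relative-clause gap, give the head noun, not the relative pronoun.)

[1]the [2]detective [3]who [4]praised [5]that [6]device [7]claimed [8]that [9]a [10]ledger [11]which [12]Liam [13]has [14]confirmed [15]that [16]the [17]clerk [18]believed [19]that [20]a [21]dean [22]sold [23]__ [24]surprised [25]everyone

The gap at 23 is the object of "sold", inside a relative clause.
The relative pronoun is "which" (word 11); it is bound by the head noun immediately before it.
Its filler is the head noun "ledger", at word 10.

10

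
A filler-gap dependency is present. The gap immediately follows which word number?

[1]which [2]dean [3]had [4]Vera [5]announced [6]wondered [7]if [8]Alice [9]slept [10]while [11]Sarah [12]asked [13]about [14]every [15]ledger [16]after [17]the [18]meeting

5

The displaced element is "which dean" (word 2).
It is linked across 1 clause boundary (Ø).
It functions as the subject of "wondered", so the gap sits immediately after word 5 ("announced").
Base order: Vera had announced which dean wondered if Alice slept while Sarah asked about every ledger after the meeting.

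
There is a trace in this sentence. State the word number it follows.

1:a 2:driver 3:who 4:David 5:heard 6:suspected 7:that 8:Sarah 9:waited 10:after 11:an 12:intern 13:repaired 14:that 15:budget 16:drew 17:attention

The displaced element is "a driver" (word 2).
It is linked across 1 clause boundary (Ø).
It functions as the subject of "suspected", so the gap sits immediately after word 5 ("heard").
Base order: David heard a driver suspected that Sarah waited after an intern repaired that budget.

5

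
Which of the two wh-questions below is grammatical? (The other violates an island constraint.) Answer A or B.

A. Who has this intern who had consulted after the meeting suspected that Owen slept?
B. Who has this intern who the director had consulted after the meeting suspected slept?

In A, the wh-phrase is extracted from inside a complex-NP island (relative clause) (introduced by "who"), which blocks movement.
In B, the extraction path crosses only that-complement boundaries, which are transparent.
So B is grammatical.

B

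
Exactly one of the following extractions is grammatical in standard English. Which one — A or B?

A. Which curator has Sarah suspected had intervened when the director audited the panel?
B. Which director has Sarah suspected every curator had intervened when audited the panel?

A

In B, the wh-phrase is extracted from inside an adjunct island (introduced by "when"), which blocks movement.
In A, the extraction path crosses only that-complement boundaries, which are transparent.
So A is grammatical.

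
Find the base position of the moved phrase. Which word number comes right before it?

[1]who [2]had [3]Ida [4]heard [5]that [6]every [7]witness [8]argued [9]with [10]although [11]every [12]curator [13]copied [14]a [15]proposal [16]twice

The displaced element is "who" (word 1).
It is linked across 1 clause boundary (that).
It functions as the object of the preposition "with" of "argued", so the gap sits immediately after word 9 ("with").
Base order: Ida had heard that every witness argued with who although every curator copied a proposal twice.

9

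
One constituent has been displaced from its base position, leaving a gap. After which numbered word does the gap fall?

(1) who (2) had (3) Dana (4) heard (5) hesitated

The displaced element is "who" (word 1).
It is linked across 1 clause boundary (Ø).
It functions as the subject of "hesitated", so the gap sits immediately after word 4 ("heard").
Base order: Dana had heard that who hesitated.

4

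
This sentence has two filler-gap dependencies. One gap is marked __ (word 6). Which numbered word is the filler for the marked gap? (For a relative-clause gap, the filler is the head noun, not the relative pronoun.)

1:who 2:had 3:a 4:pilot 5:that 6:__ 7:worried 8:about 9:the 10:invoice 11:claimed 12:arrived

The marked gap is inside the relative clause, the subject of "worried".
Its filler is the head noun "pilot" (via "that"), at word 4.
(The other dependency links word 1 to a gap after word 11.)

4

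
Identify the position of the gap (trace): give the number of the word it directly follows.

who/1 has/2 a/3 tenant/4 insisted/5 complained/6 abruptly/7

5

The displaced element is "who" (word 1).
It is linked across 1 clause boundary (Ø).
It functions as the subject of "complained", so the gap sits immediately after word 5 ("insisted").
Base order: A tenant has insisted that who complained abruptly.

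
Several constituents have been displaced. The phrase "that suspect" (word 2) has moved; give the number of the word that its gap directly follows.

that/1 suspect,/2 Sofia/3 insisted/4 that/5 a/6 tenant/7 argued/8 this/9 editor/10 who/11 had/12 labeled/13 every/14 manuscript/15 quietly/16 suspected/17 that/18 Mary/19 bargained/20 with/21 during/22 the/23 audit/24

21

The displaced element is "that suspect" (word 2).
It is linked across 3 clause boundaries (that → Ø → that).
It functions as the object of the preposition "with" of "bargained", so the gap sits immediately after word 21 ("with").
Base order: Sofia insisted that a tenant argued this editor who had labeled every manuscript quietly suspected that Mary bargained with that suspect during the audit.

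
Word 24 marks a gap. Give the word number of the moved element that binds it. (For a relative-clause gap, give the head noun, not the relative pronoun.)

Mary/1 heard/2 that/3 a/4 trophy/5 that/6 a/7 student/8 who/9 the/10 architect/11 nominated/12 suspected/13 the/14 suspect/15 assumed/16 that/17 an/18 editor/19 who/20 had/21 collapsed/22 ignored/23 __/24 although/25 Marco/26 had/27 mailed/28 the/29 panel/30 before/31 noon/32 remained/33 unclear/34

The gap at 24 is the object of "ignored", inside a relative clause.
The relative pronoun is "that" (word 6); it is bound by the head noun immediately before it.
Its filler is the head noun "trophy", at word 5.

5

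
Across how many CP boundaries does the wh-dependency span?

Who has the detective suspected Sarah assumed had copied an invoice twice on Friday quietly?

2

"who" is extracted from the subject of "copied".
Boundaries crossed, outermost first: [Ø], [Ø] — 2 in total.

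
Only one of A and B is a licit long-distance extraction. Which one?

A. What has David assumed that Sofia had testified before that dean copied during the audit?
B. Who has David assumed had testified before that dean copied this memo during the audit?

In A, the wh-phrase is extracted from inside an adjunct island (introduced by "before"), which blocks movement.
In B, the extraction path crosses only that-complement boundaries, which are transparent.
So B is grammatical.

B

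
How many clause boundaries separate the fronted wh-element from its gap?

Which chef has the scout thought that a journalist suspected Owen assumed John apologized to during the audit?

"which chef" is extracted from the PP object of "apologized".
Boundaries crossed, outermost first: [that], [Ø], [Ø] — 3 in total.

3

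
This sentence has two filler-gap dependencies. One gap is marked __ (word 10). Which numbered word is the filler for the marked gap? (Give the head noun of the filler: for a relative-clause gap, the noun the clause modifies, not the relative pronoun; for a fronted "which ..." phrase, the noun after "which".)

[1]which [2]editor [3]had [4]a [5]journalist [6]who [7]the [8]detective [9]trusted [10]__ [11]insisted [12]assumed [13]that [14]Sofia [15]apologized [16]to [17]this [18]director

The marked gap is inside the relative clause, the direct object of "trusted".
Its filler is the head noun "journalist" (via "who"), at word 5.
(The other dependency links word 2 to a gap after word 11.)

5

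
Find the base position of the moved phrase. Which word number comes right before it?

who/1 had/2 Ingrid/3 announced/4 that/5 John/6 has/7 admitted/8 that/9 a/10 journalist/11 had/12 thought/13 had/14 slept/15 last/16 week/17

13

The displaced element is "who" (word 1).
It is linked across 3 clause boundaries (that → that → Ø).
It functions as the subject of "slept", so the gap sits immediately after word 13 ("thought").
Base order: Ingrid had announced that John has admitted that a journalist had thought that who had slept last week.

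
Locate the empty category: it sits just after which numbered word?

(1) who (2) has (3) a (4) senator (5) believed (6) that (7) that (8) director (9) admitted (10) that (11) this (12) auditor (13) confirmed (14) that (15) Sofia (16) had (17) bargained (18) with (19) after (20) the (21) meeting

The displaced element is "who" (word 1).
It is linked across 3 clause boundaries (that → that → that).
It functions as the object of the preposition "with" of "bargained", so the gap sits immediately after word 18 ("with").
Base order: A senator has believed that that director admitted that this auditor confirmed that Sofia had bargained with who after the meeting.

18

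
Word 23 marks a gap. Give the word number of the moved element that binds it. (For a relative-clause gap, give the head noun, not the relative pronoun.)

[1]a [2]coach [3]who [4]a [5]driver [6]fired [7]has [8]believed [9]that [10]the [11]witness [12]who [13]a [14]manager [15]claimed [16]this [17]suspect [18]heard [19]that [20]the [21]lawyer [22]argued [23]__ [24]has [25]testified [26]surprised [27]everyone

11

The gap at 23 is the subject of "testified", inside a relative clause.
The relative pronoun is "who" (word 12); it is bound by the head noun immediately before it.
Its filler is the head noun "witness", at word 11.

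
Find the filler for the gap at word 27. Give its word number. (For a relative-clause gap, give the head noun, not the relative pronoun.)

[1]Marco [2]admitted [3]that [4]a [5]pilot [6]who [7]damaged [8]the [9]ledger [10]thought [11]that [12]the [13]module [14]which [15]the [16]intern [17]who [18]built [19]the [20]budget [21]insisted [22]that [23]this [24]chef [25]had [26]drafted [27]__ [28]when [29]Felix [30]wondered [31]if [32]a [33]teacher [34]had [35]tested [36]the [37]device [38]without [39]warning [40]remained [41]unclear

The gap at 27 is the object of "drafted", inside a relative clause.
The relative pronoun is "which" (word 14); it is bound by the head noun immediately before it.
Its filler is the head noun "module", at word 13.

13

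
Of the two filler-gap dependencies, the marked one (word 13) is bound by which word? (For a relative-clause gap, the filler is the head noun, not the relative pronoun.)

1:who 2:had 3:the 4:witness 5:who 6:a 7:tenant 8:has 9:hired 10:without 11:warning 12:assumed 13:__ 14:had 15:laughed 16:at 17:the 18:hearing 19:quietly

The marked gap is the subject of "laughed".
Its filler is the fronted wh-phrase "who", at word 1.
(The other dependency links word 4 to a gap after word 9.)

1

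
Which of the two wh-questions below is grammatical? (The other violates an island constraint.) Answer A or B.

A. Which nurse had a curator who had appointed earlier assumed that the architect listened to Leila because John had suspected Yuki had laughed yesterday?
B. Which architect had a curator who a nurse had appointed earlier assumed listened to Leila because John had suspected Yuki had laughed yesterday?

B

In A, the wh-phrase is extracted from inside a complex-NP island (relative clause) (introduced by "who"), which blocks movement.
In B, the extraction path crosses only that-complement boundaries, which are transparent.
So B is grammatical.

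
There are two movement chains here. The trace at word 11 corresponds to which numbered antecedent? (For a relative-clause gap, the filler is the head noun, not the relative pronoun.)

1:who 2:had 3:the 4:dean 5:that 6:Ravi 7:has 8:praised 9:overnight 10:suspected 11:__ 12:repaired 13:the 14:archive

The marked gap is the subject of "repaired".
Its filler is the fronted wh-phrase "who", at word 1.
(The other dependency links word 4 to a gap after word 8.)

1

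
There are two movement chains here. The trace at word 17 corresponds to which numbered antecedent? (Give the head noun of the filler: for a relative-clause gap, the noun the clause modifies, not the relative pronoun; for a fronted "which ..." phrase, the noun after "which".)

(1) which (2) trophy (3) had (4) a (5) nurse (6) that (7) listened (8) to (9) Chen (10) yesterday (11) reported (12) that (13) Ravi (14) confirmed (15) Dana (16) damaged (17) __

The marked gap is the direct object of "damaged".
Its filler is the fronted wh-phrase "which trophy", at word 2.
(The other dependency links word 5 to a gap after word 6.)

2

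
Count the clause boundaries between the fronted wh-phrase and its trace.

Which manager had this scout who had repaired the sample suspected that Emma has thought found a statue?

2

"which manager" is extracted from the subject of "found".
Boundaries crossed, outermost first: [that], [Ø] — 2 in total.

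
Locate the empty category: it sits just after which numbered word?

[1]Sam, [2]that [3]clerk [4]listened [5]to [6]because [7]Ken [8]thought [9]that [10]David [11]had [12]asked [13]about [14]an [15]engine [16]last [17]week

The displaced element is "Sam" (word 1).
It functions as the object of the preposition "to" of "listened", so the gap sits immediately after word 5 ("to").
Base order: That clerk listened to Sam because Ken thought that David had asked about an engine last week.

5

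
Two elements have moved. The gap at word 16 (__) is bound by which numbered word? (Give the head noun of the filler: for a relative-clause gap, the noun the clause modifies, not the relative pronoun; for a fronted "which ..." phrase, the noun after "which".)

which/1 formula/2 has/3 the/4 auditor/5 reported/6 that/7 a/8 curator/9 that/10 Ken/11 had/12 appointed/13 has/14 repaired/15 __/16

The marked gap is the direct object of "repaired".
Its filler is the fronted wh-phrase "which formula", at word 2.
(The other dependency links word 9 to a gap after word 13.)

2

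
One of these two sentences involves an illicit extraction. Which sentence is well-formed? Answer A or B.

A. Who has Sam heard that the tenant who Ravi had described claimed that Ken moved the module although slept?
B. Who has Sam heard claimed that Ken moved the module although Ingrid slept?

In A, the wh-phrase is extracted from inside an adjunct island (introduced by "although"), which blocks movement.
In B, the extraction path crosses only that-complement boundaries, which are transparent.
So B is grammatical.

B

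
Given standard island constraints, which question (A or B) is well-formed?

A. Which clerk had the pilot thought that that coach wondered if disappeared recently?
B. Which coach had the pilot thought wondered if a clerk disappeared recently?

B

In A, the wh-phrase is extracted from inside a wh-island (introduced by "if"), which blocks movement.
In B, the extraction path crosses only that-complement boundaries, which are transparent.
So B is grammatical.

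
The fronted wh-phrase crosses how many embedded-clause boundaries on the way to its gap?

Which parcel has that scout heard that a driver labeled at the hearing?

1

"which parcel" is extracted from the object of "labeled".
Boundaries crossed, outermost first: [that] — 1 in total.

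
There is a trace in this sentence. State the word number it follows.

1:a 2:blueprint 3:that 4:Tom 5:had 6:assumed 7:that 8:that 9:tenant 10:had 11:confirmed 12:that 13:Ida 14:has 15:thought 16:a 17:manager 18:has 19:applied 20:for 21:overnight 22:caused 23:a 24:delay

20

The displaced element is "a blueprint" (word 2).
It is linked across 3 clause boundaries (that → that → Ø).
It functions as the object of the preposition "for" of "applied", so the gap sits immediately after word 20 ("for").
Base order: Tom had assumed that that tenant had confirmed that Ida has thought a manager has applied for a blueprint overnight.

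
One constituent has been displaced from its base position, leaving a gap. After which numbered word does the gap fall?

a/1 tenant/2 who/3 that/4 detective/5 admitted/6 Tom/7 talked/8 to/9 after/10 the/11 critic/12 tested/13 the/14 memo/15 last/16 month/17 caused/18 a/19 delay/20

9

The displaced element is "a tenant" (word 2).
It is linked across 1 clause boundary (Ø).
It functions as the object of the preposition "to" of "talked", so the gap sits immediately after word 9 ("to").
Base order: That detective admitted Tom talked to a tenant after the critic tested the memo last month.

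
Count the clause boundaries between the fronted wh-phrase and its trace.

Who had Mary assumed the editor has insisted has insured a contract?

2

"who" is extracted from the subject of "insured".
Boundaries crossed, outermost first: [Ø], [Ø] — 2 in total.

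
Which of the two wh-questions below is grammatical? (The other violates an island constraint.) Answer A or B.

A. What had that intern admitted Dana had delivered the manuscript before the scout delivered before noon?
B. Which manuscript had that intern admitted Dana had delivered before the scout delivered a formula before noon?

In A, the wh-phrase is extracted from inside an adjunct island (introduced by "before"), which blocks movement.
In B, the extraction path crosses only that-complement boundaries, which are transparent.
So B is grammatical.

B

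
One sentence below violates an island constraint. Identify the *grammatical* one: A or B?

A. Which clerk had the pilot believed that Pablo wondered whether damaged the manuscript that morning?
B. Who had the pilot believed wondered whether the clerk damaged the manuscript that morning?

In A, the wh-phrase is extracted from inside a wh-island (introduced by "whether"), which blocks movement.
In B, the extraction path crosses only that-complement boundaries, which are transparent.
So B is grammatical.

B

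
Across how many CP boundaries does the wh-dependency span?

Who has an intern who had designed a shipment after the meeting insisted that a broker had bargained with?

1

"who" is extracted from the PP object of "bargained".
Boundaries crossed, outermost first: [that] — 1 in total.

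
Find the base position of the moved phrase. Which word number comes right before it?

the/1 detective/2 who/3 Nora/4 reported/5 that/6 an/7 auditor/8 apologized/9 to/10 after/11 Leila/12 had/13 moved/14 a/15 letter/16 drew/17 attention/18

10

The displaced element is "the detective" (word 2).
It is linked across 1 clause boundary (that).
It functions as the object of the preposition "to" of "apologized", so the gap sits immediately after word 10 ("to").
Base order: Nora reported that an auditor apologized to the detective after Leila had moved a letter.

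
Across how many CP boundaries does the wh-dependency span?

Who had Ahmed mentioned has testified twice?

"who" is extracted from the subject of "testified".
Boundaries crossed, outermost first: [Ø] — 1 in total.

1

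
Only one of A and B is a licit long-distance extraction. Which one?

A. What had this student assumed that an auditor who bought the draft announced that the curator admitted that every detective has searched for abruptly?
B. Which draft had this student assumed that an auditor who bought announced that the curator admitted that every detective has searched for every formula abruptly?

In B, the wh-phrase is extracted from inside a complex-NP island (relative clause) (introduced by "who"), which blocks movement.
In A, the extraction path crosses only that-complement boundaries, which are transparent.
So A is grammatical.

A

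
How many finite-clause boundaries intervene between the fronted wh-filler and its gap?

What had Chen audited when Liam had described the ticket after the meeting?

0

"what" originates inside the matrix clause — no clause boundary is crossed.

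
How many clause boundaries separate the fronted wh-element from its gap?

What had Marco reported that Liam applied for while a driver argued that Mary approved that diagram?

1

"what" is extracted from the PP object of "applied".
Boundaries crossed, outermost first: [that] — 1 in total.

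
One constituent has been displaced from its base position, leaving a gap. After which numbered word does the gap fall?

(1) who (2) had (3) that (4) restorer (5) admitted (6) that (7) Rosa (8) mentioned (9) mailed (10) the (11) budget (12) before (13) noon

The displaced element is "who" (word 1).
It is linked across 2 clause boundaries (that → Ø).
It functions as the subject of "mailed", so the gap sits immediately after word 8 ("mentioned").
Base order: That restorer had admitted that Rosa mentioned that who mailed the budget before noon.

8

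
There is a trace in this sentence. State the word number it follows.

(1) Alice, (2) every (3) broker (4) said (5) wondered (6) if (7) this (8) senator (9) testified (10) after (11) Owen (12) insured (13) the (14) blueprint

4

The displaced element is "Alice" (word 1).
It is linked across 1 clause boundary (Ø).
It functions as the subject of "wondered", so the gap sits immediately after word 4 ("said").
Base order: Every broker said that Alice wondered if this senator testified after Owen insured the blueprint.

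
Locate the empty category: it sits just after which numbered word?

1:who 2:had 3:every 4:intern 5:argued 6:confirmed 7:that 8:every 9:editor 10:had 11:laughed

5

The displaced element is "who" (word 1).
It is linked across 1 clause boundary (Ø).
It functions as the subject of "confirmed", so the gap sits immediately after word 5 ("argued").
Base order: Every intern had argued who confirmed that every editor had laughed.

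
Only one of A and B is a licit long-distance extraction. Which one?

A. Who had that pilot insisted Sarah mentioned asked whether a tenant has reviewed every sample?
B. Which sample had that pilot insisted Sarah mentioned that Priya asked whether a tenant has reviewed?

A

In B, the wh-phrase is extracted from inside a wh-island (introduced by "whether"), which blocks movement.
In A, the extraction path crosses only that-complement boundaries, which are transparent.
So A is grammatical.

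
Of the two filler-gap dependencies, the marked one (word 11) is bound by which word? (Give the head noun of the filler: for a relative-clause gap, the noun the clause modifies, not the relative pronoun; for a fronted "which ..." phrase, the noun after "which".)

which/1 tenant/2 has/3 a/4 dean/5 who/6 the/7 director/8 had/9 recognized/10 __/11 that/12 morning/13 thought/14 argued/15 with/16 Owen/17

5

The marked gap is inside the relative clause, the direct object of "recognized".
Its filler is the head noun "dean" (via "who"), at word 5.
(The other dependency links word 2 to a gap after word 14.)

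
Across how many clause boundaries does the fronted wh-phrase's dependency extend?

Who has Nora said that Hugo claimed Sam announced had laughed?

"who" is extracted from the subject of "laughed".
Boundaries crossed, outermost first: [that], [Ø], [Ø] — 3 in total.

3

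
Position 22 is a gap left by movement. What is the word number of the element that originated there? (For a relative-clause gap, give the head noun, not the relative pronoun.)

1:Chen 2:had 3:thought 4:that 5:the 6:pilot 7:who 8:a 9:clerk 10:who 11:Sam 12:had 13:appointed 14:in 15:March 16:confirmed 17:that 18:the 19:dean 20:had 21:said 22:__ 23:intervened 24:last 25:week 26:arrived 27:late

6

The gap at 22 is the subject of "intervened", inside a relative clause.
The relative pronoun is "who" (word 7); it is bound by the head noun immediately before it.
Its filler is the head noun "pilot", at word 6.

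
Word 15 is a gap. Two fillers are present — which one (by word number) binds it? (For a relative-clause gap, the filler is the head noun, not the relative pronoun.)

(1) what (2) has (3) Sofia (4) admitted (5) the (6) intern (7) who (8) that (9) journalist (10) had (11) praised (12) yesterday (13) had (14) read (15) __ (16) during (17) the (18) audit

The marked gap is the direct object of "read".
Its filler is the fronted wh-phrase "what", at word 1.
(The other dependency links word 6 to a gap after word 11.)

1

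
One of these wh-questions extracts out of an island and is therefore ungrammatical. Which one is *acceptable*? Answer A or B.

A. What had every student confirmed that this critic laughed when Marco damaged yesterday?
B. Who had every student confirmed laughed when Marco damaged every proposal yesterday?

B

In A, the wh-phrase is extracted from inside an adjunct island (introduced by "when"), which blocks movement.
In B, the extraction path crosses only that-complement boundaries, which are transparent.
So B is grammatical.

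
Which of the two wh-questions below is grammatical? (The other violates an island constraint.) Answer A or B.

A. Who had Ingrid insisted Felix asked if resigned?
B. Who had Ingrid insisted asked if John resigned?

In A, the wh-phrase is extracted from inside a wh-island (introduced by "if"), which blocks movement.
In B, the extraction path crosses only that-complement boundaries, which are transparent.
So B is grammatical.

B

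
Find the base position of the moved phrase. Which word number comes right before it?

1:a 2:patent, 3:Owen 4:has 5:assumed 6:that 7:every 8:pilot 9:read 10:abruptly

The displaced element is "a patent" (word 2).
It is linked across 1 clause boundary (that).
It functions as the direct object of "read", so the gap sits immediately after word 9 ("read").
Base order: Owen has assumed that every pilot read a patent abruptly.

9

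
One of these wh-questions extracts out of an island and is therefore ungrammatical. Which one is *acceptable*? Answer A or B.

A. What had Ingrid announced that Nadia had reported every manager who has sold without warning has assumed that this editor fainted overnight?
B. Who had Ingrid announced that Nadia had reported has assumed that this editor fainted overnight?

In A, the wh-phrase is extracted from inside a complex-NP island (relative clause) (introduced by "who"), which blocks movement.
In B, the extraction path crosses only that-complement boundaries, which are transparent.
So B is grammatical.

B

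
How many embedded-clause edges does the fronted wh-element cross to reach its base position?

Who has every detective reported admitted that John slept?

1

"who" is extracted from the subject of "admitted".
Boundaries crossed, outermost first: [Ø] — 1 in total.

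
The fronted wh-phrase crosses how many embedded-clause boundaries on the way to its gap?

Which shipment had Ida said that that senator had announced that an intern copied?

2

"which shipment" is extracted from the object of "copied".
Boundaries crossed, outermost first: [that], [that] — 2 in total.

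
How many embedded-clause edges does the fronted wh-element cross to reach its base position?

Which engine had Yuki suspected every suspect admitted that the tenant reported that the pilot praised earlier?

"which engine" is extracted from the object of "praised".
Boundaries crossed, outermost first: [Ø], [that], [that] — 3 in total.

3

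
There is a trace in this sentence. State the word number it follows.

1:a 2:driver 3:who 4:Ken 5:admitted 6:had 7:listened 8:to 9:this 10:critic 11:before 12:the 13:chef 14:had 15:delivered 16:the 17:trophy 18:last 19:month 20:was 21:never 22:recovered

5

The displaced element is "a driver" (word 2).
It is linked across 1 clause boundary (Ø).
It functions as the subject of "listened", so the gap sits immediately after word 5 ("admitted").
Base order: Ken admitted that a driver had listened to this critic before the chef had delivered the trophy last month.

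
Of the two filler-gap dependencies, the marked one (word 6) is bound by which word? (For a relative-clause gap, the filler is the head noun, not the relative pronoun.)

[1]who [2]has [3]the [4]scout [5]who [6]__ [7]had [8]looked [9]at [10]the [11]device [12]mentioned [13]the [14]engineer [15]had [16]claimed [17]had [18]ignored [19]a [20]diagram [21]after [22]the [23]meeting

4

The marked gap is inside the relative clause, the subject of "looked".
Its filler is the head noun "scout" (via "who"), at word 4.
(The other dependency links word 1 to a gap after word 16.)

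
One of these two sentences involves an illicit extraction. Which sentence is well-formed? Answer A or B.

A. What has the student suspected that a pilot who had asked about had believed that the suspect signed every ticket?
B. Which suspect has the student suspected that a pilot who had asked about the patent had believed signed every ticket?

In A, the wh-phrase is extracted from inside a complex-NP island (relative clause) (introduced by "who"), which blocks movement.
In B, the extraction path crosses only that-complement boundaries, which are transparent.
So B is grammatical.

B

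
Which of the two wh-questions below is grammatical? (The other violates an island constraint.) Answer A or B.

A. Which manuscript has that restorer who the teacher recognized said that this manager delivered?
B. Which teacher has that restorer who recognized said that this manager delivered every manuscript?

A

In B, the wh-phrase is extracted from inside a complex-NP island (relative clause) (introduced by "who"), which blocks movement.
In A, the extraction path crosses only that-complement boundaries, which are transparent.
So A is grammatical.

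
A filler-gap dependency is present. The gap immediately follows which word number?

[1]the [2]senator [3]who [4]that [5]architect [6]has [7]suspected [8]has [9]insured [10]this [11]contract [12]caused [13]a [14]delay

7

The displaced element is "the senator" (word 2).
It is linked across 1 clause boundary (Ø).
It functions as the subject of "insured", so the gap sits immediately after word 7 ("suspected").
Base order: That architect has suspected that the senator has insured this contract.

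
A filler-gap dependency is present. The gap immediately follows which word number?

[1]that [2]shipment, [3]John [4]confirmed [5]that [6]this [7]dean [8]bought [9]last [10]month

8

The displaced element is "that shipment" (word 2).
It is linked across 1 clause boundary (that).
It functions as the direct object of "bought", so the gap sits immediately after word 8 ("bought").
Base order: John confirmed that this dean bought that shipment last month.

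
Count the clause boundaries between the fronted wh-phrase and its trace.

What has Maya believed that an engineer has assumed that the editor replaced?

2

"what" is extracted from the object of "replaced".
Boundaries crossed, outermost first: [that], [that] — 2 in total.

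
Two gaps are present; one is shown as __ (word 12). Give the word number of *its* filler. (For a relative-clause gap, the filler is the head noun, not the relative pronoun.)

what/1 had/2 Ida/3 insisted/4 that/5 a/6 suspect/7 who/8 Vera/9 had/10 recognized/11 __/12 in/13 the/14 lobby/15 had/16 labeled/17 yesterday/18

7

The marked gap is inside the relative clause, the direct object of "recognized".
Its filler is the head noun "suspect" (via "who"), at word 7.
(The other dependency links word 1 to a gap after word 17.)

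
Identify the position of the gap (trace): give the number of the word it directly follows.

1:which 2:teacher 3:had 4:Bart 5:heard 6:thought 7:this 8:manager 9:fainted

The displaced element is "which teacher" (word 2).
It is linked across 1 clause boundary (Ø).
It functions as the subject of "thought", so the gap sits immediately after word 5 ("heard").
Base order: Bart had heard which teacher thought this manager fainted.

5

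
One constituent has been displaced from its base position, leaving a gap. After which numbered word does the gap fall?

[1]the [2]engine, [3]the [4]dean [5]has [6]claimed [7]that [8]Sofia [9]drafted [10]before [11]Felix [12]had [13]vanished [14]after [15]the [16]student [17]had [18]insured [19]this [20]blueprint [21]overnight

9

The displaced element is "the engine" (word 2).
It is linked across 1 clause boundary (that).
It functions as the direct object of "drafted", so the gap sits immediately after word 9 ("drafted").
Base order: The dean has claimed that Sofia drafted the engine before Felix had vanished after the student had insured this blueprint overnight.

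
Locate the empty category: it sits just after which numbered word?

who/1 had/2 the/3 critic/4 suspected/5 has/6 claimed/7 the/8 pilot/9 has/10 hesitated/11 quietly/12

The displaced element is "who" (word 1).
It is linked across 1 clause boundary (Ø).
It functions as the subject of "claimed", so the gap sits immediately after word 5 ("suspected").
Base order: The critic had suspected that who has claimed the pilot has hesitated quietly.

5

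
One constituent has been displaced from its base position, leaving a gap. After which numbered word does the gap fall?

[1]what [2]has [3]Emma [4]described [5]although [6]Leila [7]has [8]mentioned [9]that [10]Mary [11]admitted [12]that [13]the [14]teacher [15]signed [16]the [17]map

4

The displaced element is "what" (word 1).
It functions as the direct object of "described", so the gap sits immediately after word 4 ("described").
Base order: Emma has described what although Leila has mentioned that Mary admitted that the teacher signed the map.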